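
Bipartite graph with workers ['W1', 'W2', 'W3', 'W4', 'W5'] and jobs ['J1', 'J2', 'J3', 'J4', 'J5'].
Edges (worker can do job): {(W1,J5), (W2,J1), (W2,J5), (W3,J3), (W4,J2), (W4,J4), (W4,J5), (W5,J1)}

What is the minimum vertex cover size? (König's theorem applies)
Minimum vertex cover size = 4

By König's theorem: in bipartite graphs,
min vertex cover = max matching = 4

Maximum matching has size 4, so minimum vertex cover also has size 4.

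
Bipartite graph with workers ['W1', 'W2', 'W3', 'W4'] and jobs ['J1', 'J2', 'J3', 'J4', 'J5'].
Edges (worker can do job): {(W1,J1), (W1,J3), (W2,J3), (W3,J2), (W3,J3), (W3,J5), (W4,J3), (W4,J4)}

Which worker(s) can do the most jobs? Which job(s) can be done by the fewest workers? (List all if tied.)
Most versatile: W3 (3 jobs); Least covered: J1, J2, J4, J5 (1 workers)

Worker degrees (jobs they can do): W1:2, W2:1, W3:3, W4:2
Job degrees (workers who can do it): J1:1, J2:1, J3:4, J4:1, J5:1

Maximum worker degree is 3, achieved by: W3
Minimum job degree is 1, achieved by: J1, J2, J4, J5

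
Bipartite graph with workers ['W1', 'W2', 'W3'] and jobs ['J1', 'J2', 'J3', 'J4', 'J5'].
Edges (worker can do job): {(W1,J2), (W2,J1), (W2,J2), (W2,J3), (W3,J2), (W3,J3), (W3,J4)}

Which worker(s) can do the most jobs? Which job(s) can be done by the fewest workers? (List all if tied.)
Most versatile: W2, W3 (3 jobs); Least covered: J5 (0 workers)

Worker degrees (jobs they can do): W1:1, W2:3, W3:3
Job degrees (workers who can do it): J1:1, J2:3, J3:2, J4:1, J5:0

Maximum worker degree is 3, achieved by: W2, W3
Minimum job degree is 0, achieved by: J5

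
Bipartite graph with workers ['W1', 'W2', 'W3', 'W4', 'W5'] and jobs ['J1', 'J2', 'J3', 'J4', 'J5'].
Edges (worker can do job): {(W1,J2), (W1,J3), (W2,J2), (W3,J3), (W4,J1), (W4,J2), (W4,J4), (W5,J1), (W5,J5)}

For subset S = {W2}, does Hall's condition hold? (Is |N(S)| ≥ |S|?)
Yes: |N(S)| = 1, |S| = 1

Subset S = {W2}
Neighbors N(S) = {J2}

|N(S)| = 1, |S| = 1
Hall's condition: |N(S)| ≥ |S| is satisfied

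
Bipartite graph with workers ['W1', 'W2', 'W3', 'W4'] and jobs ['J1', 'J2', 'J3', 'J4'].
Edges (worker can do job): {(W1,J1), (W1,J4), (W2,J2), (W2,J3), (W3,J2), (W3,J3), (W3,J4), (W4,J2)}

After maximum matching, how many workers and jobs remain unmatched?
Unmatched: 0 workers, 0 jobs

Maximum matching size: 4
Workers: 4 total, 4 matched, 0 unmatched
Jobs: 4 total, 4 matched, 0 unmatched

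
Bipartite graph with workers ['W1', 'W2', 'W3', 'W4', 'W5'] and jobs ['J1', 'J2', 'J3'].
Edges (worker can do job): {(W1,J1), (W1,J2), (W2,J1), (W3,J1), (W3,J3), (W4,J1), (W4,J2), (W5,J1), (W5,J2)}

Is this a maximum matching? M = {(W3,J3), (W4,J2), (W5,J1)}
Yes, size 3 is maximum

Proposed matching has size 3.
Maximum matching size for this graph: 3.

This is a maximum matching.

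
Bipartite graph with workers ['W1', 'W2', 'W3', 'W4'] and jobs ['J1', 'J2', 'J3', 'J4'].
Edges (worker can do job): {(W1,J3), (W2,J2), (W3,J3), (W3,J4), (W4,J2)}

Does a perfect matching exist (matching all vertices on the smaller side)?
No, maximum matching has size 3 < 4

Maximum matching has size 3, need 4 for perfect matching.
Unmatched workers: ['W2']
Unmatched jobs: ['J1']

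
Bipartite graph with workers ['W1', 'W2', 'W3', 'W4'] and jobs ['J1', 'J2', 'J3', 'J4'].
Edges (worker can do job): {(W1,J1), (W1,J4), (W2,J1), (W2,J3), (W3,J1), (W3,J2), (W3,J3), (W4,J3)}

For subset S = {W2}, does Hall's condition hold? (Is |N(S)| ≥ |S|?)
Yes: |N(S)| = 2, |S| = 1

Subset S = {W2}
Neighbors N(S) = {J1, J3}

|N(S)| = 2, |S| = 1
Hall's condition: |N(S)| ≥ |S| is satisfied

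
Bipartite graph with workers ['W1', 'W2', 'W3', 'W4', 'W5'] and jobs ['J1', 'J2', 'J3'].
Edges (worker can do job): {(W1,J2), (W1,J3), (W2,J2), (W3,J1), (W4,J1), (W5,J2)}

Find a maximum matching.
Matching: {(W1,J3), (W3,J1), (W5,J2)}

Maximum matching (size 3):
  W1 → J3
  W3 → J1
  W5 → J2

Each worker is assigned to at most one job, and each job to at most one worker.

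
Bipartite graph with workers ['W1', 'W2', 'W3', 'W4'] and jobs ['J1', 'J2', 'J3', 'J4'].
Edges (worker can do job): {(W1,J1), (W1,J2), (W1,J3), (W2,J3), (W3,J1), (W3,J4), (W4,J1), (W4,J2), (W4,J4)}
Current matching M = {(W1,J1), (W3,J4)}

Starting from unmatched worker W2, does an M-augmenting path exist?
Yes: W2 → J3

An M-augmenting path alternates non-matching / matching edges, starting and ending at unmatched vertices.
Path: W2 → J3
(J3 is unmatched in M, so the path is augmenting.)
Flipping edges along this path would increase |M| from 2 to 3.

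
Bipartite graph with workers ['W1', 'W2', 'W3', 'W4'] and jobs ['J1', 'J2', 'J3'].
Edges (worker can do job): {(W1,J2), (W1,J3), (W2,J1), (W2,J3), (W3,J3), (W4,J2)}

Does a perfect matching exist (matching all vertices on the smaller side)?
Yes, perfect matching exists (size 3)

Perfect matching: {(W2,J1), (W3,J3), (W4,J2)}
All 3 vertices on the smaller side are matched.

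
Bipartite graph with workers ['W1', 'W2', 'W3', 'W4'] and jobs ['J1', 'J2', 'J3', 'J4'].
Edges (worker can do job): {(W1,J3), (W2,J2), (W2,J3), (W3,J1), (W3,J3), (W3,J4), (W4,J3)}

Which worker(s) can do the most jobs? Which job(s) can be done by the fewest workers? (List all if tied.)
Most versatile: W3 (3 jobs); Least covered: J1, J2, J4 (1 workers)

Worker degrees (jobs they can do): W1:1, W2:2, W3:3, W4:1
Job degrees (workers who can do it): J1:1, J2:1, J3:4, J4:1

Maximum worker degree is 3, achieved by: W3
Minimum job degree is 1, achieved by: J1, J2, J4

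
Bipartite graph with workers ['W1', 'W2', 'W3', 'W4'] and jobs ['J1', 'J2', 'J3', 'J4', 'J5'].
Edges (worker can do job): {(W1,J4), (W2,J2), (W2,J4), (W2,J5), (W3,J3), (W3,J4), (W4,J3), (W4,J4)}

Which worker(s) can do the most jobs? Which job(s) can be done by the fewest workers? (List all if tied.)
Most versatile: W2 (3 jobs); Least covered: J1 (0 workers)

Worker degrees (jobs they can do): W1:1, W2:3, W3:2, W4:2
Job degrees (workers who can do it): J1:0, J2:1, J3:2, J4:4, J5:1

Maximum worker degree is 3, achieved by: W2
Minimum job degree is 0, achieved by: J1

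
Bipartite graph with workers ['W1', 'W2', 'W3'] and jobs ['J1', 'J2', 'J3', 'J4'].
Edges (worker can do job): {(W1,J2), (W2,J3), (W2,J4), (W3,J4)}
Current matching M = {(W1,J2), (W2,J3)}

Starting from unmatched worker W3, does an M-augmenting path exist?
Yes: W3 → J4

An M-augmenting path alternates non-matching / matching edges, starting and ending at unmatched vertices.
Path: W3 → J4
(J4 is unmatched in M, so the path is augmenting.)
Flipping edges along this path would increase |M| from 2 to 3.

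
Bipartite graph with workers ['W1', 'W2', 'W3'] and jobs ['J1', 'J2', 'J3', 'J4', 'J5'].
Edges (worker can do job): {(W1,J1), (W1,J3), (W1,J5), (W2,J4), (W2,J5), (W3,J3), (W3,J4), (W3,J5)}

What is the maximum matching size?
Maximum matching size = 3

Maximum matching: {(W1,J5), (W2,J4), (W3,J3)}
Size: 3

This assigns 3 workers to 3 distinct jobs.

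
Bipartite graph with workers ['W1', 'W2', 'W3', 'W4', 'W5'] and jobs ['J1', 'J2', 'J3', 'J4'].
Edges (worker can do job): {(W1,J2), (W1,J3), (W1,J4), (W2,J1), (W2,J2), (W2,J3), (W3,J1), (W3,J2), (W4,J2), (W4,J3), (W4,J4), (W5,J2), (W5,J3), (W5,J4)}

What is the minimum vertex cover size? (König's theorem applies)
Minimum vertex cover size = 4

By König's theorem: in bipartite graphs,
min vertex cover = max matching = 4

Maximum matching has size 4, so minimum vertex cover also has size 4.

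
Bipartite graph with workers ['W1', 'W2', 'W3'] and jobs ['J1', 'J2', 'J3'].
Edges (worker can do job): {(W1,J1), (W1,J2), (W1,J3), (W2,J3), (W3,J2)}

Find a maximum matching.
Matching: {(W1,J1), (W2,J3), (W3,J2)}

Maximum matching (size 3):
  W1 → J1
  W2 → J3
  W3 → J2

Each worker is assigned to at most one job, and each job to at most one worker.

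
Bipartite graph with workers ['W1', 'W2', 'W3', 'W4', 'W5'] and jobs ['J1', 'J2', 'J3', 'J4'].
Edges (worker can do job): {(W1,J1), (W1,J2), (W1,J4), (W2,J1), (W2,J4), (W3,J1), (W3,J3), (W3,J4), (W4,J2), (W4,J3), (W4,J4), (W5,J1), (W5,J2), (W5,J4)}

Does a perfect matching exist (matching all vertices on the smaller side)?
Yes, perfect matching exists (size 4)

Perfect matching: {(W1,J4), (W3,J1), (W4,J3), (W5,J2)}
All 4 vertices on the smaller side are matched.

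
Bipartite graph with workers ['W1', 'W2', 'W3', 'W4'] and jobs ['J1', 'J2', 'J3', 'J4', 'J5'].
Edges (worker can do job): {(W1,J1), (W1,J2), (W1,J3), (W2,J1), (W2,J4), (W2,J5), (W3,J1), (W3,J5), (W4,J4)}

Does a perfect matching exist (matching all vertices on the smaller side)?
Yes, perfect matching exists (size 4)

Perfect matching: {(W1,J3), (W2,J5), (W3,J1), (W4,J4)}
All 4 vertices on the smaller side are matched.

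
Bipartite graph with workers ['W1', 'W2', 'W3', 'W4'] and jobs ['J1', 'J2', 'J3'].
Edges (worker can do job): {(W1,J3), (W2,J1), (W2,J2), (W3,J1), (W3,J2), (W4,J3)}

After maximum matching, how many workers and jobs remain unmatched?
Unmatched: 1 workers, 0 jobs

Maximum matching size: 3
Workers: 4 total, 3 matched, 1 unmatched
Jobs: 3 total, 3 matched, 0 unmatched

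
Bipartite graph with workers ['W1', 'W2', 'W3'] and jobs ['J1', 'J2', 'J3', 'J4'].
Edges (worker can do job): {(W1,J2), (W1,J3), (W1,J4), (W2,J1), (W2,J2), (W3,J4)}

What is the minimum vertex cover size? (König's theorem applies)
Minimum vertex cover size = 3

By König's theorem: in bipartite graphs,
min vertex cover = max matching = 3

Maximum matching has size 3, so minimum vertex cover also has size 3.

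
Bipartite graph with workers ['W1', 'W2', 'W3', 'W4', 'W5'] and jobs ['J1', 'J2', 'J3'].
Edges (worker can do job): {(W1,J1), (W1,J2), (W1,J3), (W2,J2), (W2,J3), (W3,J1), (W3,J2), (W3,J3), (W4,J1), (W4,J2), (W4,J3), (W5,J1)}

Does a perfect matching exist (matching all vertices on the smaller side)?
Yes, perfect matching exists (size 3)

Perfect matching: {(W3,J3), (W4,J2), (W5,J1)}
All 3 vertices on the smaller side are matched.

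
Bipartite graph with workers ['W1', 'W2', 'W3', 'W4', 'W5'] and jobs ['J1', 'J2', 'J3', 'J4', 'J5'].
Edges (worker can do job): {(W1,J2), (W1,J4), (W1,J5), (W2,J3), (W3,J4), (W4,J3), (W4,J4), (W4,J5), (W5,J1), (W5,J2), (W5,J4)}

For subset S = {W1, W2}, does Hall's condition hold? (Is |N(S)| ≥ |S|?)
Yes: |N(S)| = 4, |S| = 2

Subset S = {W1, W2}
Neighbors N(S) = {J2, J3, J4, J5}

|N(S)| = 4, |S| = 2
Hall's condition: |N(S)| ≥ |S| is satisfied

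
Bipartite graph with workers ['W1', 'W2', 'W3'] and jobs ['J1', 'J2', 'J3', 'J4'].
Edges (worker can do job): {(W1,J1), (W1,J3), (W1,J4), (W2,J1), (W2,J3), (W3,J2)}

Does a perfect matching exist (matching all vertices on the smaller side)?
Yes, perfect matching exists (size 3)

Perfect matching: {(W1,J3), (W2,J1), (W3,J2)}
All 3 vertices on the smaller side are matched.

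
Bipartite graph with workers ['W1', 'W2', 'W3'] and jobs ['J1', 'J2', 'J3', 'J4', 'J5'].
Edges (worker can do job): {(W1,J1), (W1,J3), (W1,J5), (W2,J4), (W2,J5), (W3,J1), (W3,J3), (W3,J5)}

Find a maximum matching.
Matching: {(W1,J5), (W2,J4), (W3,J3)}

Maximum matching (size 3):
  W1 → J5
  W2 → J4
  W3 → J3

Each worker is assigned to at most one job, and each job to at most one worker.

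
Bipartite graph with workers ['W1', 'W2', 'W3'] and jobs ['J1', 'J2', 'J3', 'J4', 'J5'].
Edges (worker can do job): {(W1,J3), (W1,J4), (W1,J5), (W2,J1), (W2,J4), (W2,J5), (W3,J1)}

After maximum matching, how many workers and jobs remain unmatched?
Unmatched: 0 workers, 2 jobs

Maximum matching size: 3
Workers: 3 total, 3 matched, 0 unmatched
Jobs: 5 total, 3 matched, 2 unmatched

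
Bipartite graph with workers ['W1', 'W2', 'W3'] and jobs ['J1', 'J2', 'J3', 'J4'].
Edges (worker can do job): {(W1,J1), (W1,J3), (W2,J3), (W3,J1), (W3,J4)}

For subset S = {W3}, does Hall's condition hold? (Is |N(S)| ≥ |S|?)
Yes: |N(S)| = 2, |S| = 1

Subset S = {W3}
Neighbors N(S) = {J1, J4}

|N(S)| = 2, |S| = 1
Hall's condition: |N(S)| ≥ |S| is satisfied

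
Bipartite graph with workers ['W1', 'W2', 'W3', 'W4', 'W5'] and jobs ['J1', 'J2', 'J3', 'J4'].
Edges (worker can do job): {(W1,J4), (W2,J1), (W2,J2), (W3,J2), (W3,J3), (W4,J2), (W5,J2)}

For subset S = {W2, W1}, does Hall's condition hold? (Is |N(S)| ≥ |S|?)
Yes: |N(S)| = 3, |S| = 2

Subset S = {W2, W1}
Neighbors N(S) = {J1, J2, J4}

|N(S)| = 3, |S| = 2
Hall's condition: |N(S)| ≥ |S| is satisfied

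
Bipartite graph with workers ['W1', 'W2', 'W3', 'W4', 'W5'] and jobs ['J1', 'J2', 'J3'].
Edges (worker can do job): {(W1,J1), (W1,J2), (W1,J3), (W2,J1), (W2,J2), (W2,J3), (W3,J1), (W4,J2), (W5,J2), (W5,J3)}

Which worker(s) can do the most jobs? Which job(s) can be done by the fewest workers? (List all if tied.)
Most versatile: W1, W2 (3 jobs); Least covered: J1, J3 (3 workers)

Worker degrees (jobs they can do): W1:3, W2:3, W3:1, W4:1, W5:2
Job degrees (workers who can do it): J1:3, J2:4, J3:3

Maximum worker degree is 3, achieved by: W1, W2
Minimum job degree is 3, achieved by: J1, J3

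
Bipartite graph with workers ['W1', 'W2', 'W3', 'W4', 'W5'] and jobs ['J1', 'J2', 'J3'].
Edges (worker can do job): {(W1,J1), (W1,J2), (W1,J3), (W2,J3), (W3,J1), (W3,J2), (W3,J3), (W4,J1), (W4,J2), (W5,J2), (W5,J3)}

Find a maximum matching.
Matching: {(W1,J3), (W3,J1), (W5,J2)}

Maximum matching (size 3):
  W1 → J3
  W3 → J1
  W5 → J2

Each worker is assigned to at most one job, and each job to at most one worker.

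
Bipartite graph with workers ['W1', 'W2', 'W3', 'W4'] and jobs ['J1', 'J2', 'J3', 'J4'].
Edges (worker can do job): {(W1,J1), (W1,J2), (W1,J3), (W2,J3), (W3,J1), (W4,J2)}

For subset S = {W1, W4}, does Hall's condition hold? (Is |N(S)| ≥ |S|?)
Yes: |N(S)| = 3, |S| = 2

Subset S = {W1, W4}
Neighbors N(S) = {J1, J2, J3}

|N(S)| = 3, |S| = 2
Hall's condition: |N(S)| ≥ |S| is satisfied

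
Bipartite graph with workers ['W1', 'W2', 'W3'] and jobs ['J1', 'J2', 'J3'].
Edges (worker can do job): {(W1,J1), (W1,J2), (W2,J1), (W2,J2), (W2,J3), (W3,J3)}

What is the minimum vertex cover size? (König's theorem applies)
Minimum vertex cover size = 3

By König's theorem: in bipartite graphs,
min vertex cover = max matching = 3

Maximum matching has size 3, so minimum vertex cover also has size 3.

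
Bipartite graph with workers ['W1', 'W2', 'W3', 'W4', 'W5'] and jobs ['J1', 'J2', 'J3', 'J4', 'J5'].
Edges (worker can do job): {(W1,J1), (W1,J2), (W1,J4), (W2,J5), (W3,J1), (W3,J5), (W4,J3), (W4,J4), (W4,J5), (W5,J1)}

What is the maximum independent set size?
Maximum independent set = 6

By König's theorem:
- Min vertex cover = Max matching = 4
- Max independent set = Total vertices - Min vertex cover
- Max independent set = 10 - 4 = 6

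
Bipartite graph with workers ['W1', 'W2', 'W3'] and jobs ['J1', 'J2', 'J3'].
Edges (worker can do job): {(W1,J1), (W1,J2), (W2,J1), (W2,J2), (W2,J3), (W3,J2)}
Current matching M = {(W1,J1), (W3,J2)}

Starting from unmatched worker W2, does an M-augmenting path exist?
Yes: W2 → J3

An M-augmenting path alternates non-matching / matching edges, starting and ending at unmatched vertices.
Path: W2 → J3
(J3 is unmatched in M, so the path is augmenting.)
Flipping edges along this path would increase |M| from 2 to 3.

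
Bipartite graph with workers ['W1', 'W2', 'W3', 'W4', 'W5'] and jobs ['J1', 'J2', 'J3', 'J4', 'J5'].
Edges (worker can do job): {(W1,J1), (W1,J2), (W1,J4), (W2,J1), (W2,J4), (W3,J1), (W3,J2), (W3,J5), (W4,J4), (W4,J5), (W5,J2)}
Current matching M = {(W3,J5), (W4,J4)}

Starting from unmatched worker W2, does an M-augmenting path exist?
Yes: W2 → J1

An M-augmenting path alternates non-matching / matching edges, starting and ending at unmatched vertices.
Path: W2 → J1
(J1 is unmatched in M, so the path is augmenting.)
Flipping edges along this path would increase |M| from 2 to 3.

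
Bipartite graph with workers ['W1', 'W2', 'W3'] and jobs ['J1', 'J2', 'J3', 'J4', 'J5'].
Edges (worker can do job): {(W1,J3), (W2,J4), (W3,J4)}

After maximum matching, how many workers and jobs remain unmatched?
Unmatched: 1 workers, 3 jobs

Maximum matching size: 2
Workers: 3 total, 2 matched, 1 unmatched
Jobs: 5 total, 2 matched, 3 unmatched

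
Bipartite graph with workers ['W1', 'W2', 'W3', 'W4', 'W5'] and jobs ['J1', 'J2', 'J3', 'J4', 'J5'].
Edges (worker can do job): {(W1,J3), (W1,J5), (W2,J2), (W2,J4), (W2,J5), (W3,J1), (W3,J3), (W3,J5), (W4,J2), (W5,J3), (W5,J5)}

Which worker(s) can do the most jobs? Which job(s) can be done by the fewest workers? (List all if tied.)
Most versatile: W2, W3 (3 jobs); Least covered: J1, J4 (1 workers)

Worker degrees (jobs they can do): W1:2, W2:3, W3:3, W4:1, W5:2
Job degrees (workers who can do it): J1:1, J2:2, J3:3, J4:1, J5:4

Maximum worker degree is 3, achieved by: W2, W3
Minimum job degree is 1, achieved by: J1, J4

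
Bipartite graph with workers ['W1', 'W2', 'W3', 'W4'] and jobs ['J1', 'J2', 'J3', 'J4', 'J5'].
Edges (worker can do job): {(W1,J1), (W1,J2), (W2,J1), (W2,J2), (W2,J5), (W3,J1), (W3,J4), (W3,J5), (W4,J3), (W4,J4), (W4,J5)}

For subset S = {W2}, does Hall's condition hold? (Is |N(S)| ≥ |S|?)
Yes: |N(S)| = 3, |S| = 1

Subset S = {W2}
Neighbors N(S) = {J1, J2, J5}

|N(S)| = 3, |S| = 1
Hall's condition: |N(S)| ≥ |S| is satisfied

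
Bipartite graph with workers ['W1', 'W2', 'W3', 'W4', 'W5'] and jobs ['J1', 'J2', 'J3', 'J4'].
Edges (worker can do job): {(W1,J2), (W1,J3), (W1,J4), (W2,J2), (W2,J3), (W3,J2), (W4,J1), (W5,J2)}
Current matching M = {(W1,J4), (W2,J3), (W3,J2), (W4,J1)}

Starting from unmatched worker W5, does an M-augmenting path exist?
No augmenting path from W5

Alternating search from W5 reaches jobs: {J2}.
Every reachable job is already matched in M, and following those matched edges back to workers exposes no further unvisited jobs.
No M-augmenting path from W5 exists.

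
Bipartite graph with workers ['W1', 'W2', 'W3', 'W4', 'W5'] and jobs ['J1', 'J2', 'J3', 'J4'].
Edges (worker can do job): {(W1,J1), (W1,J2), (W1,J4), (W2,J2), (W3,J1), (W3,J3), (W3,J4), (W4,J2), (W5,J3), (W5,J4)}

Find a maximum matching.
Matching: {(W1,J1), (W3,J3), (W4,J2), (W5,J4)}

Maximum matching (size 4):
  W1 → J1
  W3 → J3
  W4 → J2
  W5 → J4

Each worker is assigned to at most one job, and each job to at most one worker.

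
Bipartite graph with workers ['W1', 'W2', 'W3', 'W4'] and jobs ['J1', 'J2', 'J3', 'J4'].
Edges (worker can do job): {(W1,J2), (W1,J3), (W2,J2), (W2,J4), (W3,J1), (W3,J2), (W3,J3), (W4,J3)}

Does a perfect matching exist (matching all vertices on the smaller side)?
Yes, perfect matching exists (size 4)

Perfect matching: {(W1,J2), (W2,J4), (W3,J1), (W4,J3)}
All 4 vertices on the smaller side are matched.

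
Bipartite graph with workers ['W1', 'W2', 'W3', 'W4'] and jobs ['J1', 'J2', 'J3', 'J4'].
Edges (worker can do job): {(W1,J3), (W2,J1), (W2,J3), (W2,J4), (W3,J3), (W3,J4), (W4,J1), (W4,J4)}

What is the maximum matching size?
Maximum matching size = 3

Maximum matching: {(W2,J4), (W3,J3), (W4,J1)}
Size: 3

This assigns 3 workers to 3 distinct jobs.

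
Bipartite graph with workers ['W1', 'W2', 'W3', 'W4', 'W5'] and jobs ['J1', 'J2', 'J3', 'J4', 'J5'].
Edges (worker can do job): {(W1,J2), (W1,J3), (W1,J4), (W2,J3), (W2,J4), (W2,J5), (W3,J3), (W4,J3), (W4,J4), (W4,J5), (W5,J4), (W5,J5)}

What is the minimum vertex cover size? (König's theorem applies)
Minimum vertex cover size = 4

By König's theorem: in bipartite graphs,
min vertex cover = max matching = 4

Maximum matching has size 4, so minimum vertex cover also has size 4.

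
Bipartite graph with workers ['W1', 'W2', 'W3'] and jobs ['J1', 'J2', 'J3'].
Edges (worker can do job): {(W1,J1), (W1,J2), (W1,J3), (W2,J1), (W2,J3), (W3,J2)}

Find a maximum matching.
Matching: {(W1,J1), (W2,J3), (W3,J2)}

Maximum matching (size 3):
  W1 → J1
  W2 → J3
  W3 → J2

Each worker is assigned to at most one job, and each job to at most one worker.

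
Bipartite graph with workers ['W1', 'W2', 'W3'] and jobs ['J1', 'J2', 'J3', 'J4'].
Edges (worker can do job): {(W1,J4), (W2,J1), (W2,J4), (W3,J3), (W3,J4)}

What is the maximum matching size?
Maximum matching size = 3

Maximum matching: {(W1,J4), (W2,J1), (W3,J3)}
Size: 3

This assigns 3 workers to 3 distinct jobs.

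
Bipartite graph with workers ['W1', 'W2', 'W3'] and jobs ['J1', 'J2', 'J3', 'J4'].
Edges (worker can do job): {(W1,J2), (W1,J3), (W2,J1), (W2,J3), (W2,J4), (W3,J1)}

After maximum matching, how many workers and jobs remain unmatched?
Unmatched: 0 workers, 1 jobs

Maximum matching size: 3
Workers: 3 total, 3 matched, 0 unmatched
Jobs: 4 total, 3 matched, 1 unmatched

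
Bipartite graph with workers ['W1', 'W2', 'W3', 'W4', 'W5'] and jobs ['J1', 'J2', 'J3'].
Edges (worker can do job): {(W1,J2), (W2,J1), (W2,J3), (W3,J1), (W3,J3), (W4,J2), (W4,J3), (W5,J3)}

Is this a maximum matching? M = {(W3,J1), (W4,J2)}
No, size 2 is not maximum

Proposed matching has size 2.
Maximum matching size for this graph: 3.

This is NOT maximum - can be improved to size 3.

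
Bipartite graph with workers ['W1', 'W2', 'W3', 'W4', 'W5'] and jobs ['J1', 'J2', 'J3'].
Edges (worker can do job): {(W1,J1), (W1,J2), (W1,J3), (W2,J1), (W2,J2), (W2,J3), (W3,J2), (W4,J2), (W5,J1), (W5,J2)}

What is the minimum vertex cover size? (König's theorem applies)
Minimum vertex cover size = 3

By König's theorem: in bipartite graphs,
min vertex cover = max matching = 3

Maximum matching has size 3, so minimum vertex cover also has size 3.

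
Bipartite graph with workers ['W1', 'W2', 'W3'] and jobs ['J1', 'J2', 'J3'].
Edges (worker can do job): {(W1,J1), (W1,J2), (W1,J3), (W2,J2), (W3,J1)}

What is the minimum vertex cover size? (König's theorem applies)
Minimum vertex cover size = 3

By König's theorem: in bipartite graphs,
min vertex cover = max matching = 3

Maximum matching has size 3, so minimum vertex cover also has size 3.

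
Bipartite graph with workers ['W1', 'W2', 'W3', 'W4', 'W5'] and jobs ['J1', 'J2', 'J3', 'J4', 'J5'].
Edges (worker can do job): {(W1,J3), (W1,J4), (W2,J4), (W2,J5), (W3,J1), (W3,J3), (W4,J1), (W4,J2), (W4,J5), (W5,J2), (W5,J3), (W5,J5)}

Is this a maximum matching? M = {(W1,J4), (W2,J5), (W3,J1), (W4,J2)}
No, size 4 is not maximum

Proposed matching has size 4.
Maximum matching size for this graph: 5.

This is NOT maximum - can be improved to size 5.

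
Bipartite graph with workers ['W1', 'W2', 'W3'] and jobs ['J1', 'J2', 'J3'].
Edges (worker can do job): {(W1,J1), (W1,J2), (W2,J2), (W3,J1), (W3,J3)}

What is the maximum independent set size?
Maximum independent set = 3

By König's theorem:
- Min vertex cover = Max matching = 3
- Max independent set = Total vertices - Min vertex cover
- Max independent set = 6 - 3 = 3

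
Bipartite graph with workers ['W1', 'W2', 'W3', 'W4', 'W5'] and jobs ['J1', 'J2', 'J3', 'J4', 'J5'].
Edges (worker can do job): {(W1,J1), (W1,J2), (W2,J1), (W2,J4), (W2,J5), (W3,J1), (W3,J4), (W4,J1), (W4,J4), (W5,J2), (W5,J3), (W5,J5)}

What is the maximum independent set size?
Maximum independent set = 5

By König's theorem:
- Min vertex cover = Max matching = 5
- Max independent set = Total vertices - Min vertex cover
- Max independent set = 10 - 5 = 5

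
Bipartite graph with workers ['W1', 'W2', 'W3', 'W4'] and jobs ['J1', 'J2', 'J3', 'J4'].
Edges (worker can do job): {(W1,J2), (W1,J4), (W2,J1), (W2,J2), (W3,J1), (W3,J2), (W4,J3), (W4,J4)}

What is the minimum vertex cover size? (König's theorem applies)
Minimum vertex cover size = 4

By König's theorem: in bipartite graphs,
min vertex cover = max matching = 4

Maximum matching has size 4, so minimum vertex cover also has size 4.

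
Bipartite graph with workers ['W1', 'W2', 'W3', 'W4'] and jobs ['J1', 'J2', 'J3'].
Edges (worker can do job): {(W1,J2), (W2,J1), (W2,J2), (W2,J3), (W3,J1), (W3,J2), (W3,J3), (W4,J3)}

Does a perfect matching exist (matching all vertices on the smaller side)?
Yes, perfect matching exists (size 3)

Perfect matching: {(W1,J2), (W3,J1), (W4,J3)}
All 3 vertices on the smaller side are matched.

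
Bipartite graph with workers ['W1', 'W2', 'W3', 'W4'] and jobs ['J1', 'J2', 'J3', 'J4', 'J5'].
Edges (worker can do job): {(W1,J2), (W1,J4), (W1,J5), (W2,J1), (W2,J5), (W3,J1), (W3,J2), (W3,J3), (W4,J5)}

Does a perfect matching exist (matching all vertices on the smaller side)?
Yes, perfect matching exists (size 4)

Perfect matching: {(W1,J4), (W2,J1), (W3,J3), (W4,J5)}
All 4 vertices on the smaller side are matched.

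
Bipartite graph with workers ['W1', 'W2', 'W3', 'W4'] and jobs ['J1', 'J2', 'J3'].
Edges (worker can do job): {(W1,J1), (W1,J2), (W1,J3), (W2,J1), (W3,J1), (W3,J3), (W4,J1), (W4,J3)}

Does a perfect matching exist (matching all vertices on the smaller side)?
Yes, perfect matching exists (size 3)

Perfect matching: {(W1,J2), (W3,J3), (W4,J1)}
All 3 vertices on the smaller side are matched.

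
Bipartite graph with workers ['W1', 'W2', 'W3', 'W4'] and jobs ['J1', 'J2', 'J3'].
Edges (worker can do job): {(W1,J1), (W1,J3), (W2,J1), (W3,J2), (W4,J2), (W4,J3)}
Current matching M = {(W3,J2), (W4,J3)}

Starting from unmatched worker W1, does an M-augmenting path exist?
Yes: W1 → J1

An M-augmenting path alternates non-matching / matching edges, starting and ending at unmatched vertices.
Path: W1 → J1
(J1 is unmatched in M, so the path is augmenting.)
Flipping edges along this path would increase |M| from 2 to 3.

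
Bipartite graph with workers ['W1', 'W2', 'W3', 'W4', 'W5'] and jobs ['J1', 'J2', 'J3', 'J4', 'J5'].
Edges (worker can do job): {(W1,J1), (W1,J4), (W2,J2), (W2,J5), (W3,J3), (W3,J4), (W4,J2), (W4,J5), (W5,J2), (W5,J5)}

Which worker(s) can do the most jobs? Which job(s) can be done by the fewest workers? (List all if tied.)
Most versatile: W1, W2, W3, W4, W5 (2 jobs); Least covered: J1, J3 (1 workers)

Worker degrees (jobs they can do): W1:2, W2:2, W3:2, W4:2, W5:2
Job degrees (workers who can do it): J1:1, J2:3, J3:1, J4:2, J5:3

Maximum worker degree is 2, achieved by: W1, W2, W3, W4, W5
Minimum job degree is 1, achieved by: J1, J3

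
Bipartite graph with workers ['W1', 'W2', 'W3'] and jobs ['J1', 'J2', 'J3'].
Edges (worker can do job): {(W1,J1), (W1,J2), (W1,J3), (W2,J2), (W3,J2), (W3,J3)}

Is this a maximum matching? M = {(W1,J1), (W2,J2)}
No, size 2 is not maximum

Proposed matching has size 2.
Maximum matching size for this graph: 3.

This is NOT maximum - can be improved to size 3.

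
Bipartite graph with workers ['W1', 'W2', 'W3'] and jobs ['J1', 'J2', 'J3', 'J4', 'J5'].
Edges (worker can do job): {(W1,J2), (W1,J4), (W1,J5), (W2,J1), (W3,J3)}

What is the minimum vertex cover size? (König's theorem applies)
Minimum vertex cover size = 3

By König's theorem: in bipartite graphs,
min vertex cover = max matching = 3

Maximum matching has size 3, so minimum vertex cover also has size 3.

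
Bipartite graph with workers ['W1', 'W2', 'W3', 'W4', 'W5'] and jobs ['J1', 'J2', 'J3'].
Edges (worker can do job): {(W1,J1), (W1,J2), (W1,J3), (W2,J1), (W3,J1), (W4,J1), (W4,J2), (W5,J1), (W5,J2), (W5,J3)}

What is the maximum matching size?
Maximum matching size = 3

Maximum matching: {(W1,J3), (W3,J1), (W5,J2)}
Size: 3

This assigns 3 workers to 3 distinct jobs.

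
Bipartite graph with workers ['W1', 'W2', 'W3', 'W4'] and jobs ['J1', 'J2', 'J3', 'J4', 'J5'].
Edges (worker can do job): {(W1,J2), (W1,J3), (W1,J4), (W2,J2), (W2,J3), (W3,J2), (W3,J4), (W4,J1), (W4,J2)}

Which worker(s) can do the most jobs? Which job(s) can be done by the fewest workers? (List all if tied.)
Most versatile: W1 (3 jobs); Least covered: J5 (0 workers)

Worker degrees (jobs they can do): W1:3, W2:2, W3:2, W4:2
Job degrees (workers who can do it): J1:1, J2:4, J3:2, J4:2, J5:0

Maximum worker degree is 3, achieved by: W1
Minimum job degree is 0, achieved by: J5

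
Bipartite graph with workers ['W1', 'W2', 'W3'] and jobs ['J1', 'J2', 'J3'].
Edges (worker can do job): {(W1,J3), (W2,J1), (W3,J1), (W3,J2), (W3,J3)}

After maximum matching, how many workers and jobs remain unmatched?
Unmatched: 0 workers, 0 jobs

Maximum matching size: 3
Workers: 3 total, 3 matched, 0 unmatched
Jobs: 3 total, 3 matched, 0 unmatched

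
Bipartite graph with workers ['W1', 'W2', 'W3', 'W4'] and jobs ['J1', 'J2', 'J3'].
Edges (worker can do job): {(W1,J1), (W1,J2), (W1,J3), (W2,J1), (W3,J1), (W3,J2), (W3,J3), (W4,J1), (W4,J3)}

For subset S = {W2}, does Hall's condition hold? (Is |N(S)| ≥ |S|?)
Yes: |N(S)| = 1, |S| = 1

Subset S = {W2}
Neighbors N(S) = {J1}

|N(S)| = 1, |S| = 1
Hall's condition: |N(S)| ≥ |S| is satisfied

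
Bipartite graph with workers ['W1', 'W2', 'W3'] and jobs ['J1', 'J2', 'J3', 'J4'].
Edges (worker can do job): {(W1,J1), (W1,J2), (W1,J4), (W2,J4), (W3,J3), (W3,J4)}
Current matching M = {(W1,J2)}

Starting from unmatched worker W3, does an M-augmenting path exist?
Yes: W3 → J4

An M-augmenting path alternates non-matching / matching edges, starting and ending at unmatched vertices.
Path: W3 → J4
(J4 is unmatched in M, so the path is augmenting.)
Flipping edges along this path would increase |M| from 1 to 2.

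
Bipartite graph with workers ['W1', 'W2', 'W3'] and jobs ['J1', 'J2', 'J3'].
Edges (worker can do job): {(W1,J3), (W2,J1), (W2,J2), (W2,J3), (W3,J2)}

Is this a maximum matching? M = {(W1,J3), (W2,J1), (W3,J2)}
Yes, size 3 is maximum

Proposed matching has size 3.
Maximum matching size for this graph: 3.

This is a maximum matching.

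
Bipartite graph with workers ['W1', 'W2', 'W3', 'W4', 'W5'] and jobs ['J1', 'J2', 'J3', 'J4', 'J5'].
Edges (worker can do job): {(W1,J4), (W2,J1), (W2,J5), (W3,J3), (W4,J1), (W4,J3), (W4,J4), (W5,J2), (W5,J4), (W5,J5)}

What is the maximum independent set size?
Maximum independent set = 5

By König's theorem:
- Min vertex cover = Max matching = 5
- Max independent set = Total vertices - Min vertex cover
- Max independent set = 10 - 5 = 5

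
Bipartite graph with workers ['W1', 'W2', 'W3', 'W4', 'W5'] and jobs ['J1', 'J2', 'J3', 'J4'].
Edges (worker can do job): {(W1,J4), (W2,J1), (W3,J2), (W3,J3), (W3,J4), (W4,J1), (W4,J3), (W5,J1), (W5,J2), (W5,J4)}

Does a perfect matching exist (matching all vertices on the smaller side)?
Yes, perfect matching exists (size 4)

Perfect matching: {(W1,J4), (W3,J3), (W4,J1), (W5,J2)}
All 4 vertices on the smaller side are matched.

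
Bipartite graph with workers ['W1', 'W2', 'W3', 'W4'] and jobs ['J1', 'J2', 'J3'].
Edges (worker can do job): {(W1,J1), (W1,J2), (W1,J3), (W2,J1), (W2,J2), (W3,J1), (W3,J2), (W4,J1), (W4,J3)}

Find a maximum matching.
Matching: {(W1,J3), (W3,J2), (W4,J1)}

Maximum matching (size 3):
  W1 → J3
  W3 → J2
  W4 → J1

Each worker is assigned to at most one job, and each job to at most one worker.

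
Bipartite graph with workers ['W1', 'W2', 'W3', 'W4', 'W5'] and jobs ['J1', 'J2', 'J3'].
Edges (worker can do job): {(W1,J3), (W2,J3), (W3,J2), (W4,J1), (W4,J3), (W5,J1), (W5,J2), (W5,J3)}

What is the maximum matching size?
Maximum matching size = 3

Maximum matching: {(W3,J2), (W4,J1), (W5,J3)}
Size: 3

This assigns 3 workers to 3 distinct jobs.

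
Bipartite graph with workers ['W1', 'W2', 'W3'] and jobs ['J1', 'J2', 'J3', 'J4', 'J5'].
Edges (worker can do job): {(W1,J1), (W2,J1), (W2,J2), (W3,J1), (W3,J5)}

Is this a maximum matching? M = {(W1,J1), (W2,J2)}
No, size 2 is not maximum

Proposed matching has size 2.
Maximum matching size for this graph: 3.

This is NOT maximum - can be improved to size 3.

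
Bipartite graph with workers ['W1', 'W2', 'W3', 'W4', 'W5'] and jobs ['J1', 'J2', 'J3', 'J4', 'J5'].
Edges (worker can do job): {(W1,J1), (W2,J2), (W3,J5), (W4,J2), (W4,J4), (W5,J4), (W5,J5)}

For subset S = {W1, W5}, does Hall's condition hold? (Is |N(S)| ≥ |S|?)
Yes: |N(S)| = 3, |S| = 2

Subset S = {W1, W5}
Neighbors N(S) = {J1, J4, J5}

|N(S)| = 3, |S| = 2
Hall's condition: |N(S)| ≥ |S| is satisfied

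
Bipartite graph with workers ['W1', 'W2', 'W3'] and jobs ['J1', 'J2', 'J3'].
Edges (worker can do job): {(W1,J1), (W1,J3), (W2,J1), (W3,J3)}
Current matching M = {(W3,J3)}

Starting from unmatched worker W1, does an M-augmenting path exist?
Yes: W1 → J1

An M-augmenting path alternates non-matching / matching edges, starting and ending at unmatched vertices.
Path: W1 → J1
(J1 is unmatched in M, so the path is augmenting.)
Flipping edges along this path would increase |M| from 1 to 2.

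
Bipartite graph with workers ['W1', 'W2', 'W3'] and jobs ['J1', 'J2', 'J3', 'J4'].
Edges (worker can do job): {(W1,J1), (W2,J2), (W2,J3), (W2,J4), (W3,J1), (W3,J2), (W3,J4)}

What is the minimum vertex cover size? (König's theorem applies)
Minimum vertex cover size = 3

By König's theorem: in bipartite graphs,
min vertex cover = max matching = 3

Maximum matching has size 3, so minimum vertex cover also has size 3.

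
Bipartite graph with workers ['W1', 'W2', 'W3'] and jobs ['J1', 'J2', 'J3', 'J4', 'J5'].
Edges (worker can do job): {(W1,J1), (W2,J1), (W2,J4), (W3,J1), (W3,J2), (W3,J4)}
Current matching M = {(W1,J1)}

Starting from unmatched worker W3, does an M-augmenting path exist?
Yes: W3 → J2

An M-augmenting path alternates non-matching / matching edges, starting and ending at unmatched vertices.
Path: W3 → J2
(J2 is unmatched in M, so the path is augmenting.)
Flipping edges along this path would increase |M| from 1 to 2.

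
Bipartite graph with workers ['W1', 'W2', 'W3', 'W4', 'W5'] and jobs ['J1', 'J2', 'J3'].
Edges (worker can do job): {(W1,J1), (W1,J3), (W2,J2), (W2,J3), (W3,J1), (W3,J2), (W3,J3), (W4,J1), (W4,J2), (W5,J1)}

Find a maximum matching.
Matching: {(W1,J3), (W3,J1), (W4,J2)}

Maximum matching (size 3):
  W1 → J3
  W3 → J1
  W4 → J2

Each worker is assigned to at most one job, and each job to at most one worker.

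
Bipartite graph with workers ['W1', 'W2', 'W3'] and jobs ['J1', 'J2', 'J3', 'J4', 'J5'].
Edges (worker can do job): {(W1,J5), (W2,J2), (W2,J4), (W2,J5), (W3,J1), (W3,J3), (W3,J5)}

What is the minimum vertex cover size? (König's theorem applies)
Minimum vertex cover size = 3

By König's theorem: in bipartite graphs,
min vertex cover = max matching = 3

Maximum matching has size 3, so minimum vertex cover also has size 3.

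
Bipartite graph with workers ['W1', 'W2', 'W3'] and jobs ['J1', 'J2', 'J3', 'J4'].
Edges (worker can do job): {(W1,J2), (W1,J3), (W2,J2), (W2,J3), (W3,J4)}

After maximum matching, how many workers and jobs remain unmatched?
Unmatched: 0 workers, 1 jobs

Maximum matching size: 3
Workers: 3 total, 3 matched, 0 unmatched
Jobs: 4 total, 3 matched, 1 unmatched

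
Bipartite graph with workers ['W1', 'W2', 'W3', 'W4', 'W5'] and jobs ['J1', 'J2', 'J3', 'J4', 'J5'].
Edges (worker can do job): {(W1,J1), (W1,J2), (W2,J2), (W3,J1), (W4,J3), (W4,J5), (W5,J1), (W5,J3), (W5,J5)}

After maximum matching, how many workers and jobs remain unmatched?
Unmatched: 1 workers, 1 jobs

Maximum matching size: 4
Workers: 5 total, 4 matched, 1 unmatched
Jobs: 5 total, 4 matched, 1 unmatched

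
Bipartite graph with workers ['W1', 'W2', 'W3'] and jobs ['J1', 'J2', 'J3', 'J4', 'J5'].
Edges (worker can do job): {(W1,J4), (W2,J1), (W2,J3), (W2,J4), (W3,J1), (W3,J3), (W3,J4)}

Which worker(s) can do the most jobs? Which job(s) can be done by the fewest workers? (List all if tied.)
Most versatile: W2, W3 (3 jobs); Least covered: J2, J5 (0 workers)

Worker degrees (jobs they can do): W1:1, W2:3, W3:3
Job degrees (workers who can do it): J1:2, J2:0, J3:2, J4:3, J5:0

Maximum worker degree is 3, achieved by: W2, W3
Minimum job degree is 0, achieved by: J2, J5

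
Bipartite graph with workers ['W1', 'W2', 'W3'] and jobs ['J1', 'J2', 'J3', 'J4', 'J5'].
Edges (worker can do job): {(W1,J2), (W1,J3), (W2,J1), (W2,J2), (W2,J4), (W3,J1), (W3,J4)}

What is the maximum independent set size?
Maximum independent set = 5

By König's theorem:
- Min vertex cover = Max matching = 3
- Max independent set = Total vertices - Min vertex cover
- Max independent set = 8 - 3 = 5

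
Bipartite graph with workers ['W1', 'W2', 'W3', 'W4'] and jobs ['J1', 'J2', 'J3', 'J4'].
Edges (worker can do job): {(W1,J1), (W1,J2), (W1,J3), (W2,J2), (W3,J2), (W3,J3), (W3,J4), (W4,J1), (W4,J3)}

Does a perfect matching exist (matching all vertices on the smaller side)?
Yes, perfect matching exists (size 4)

Perfect matching: {(W1,J1), (W2,J2), (W3,J4), (W4,J3)}
All 4 vertices on the smaller side are matched.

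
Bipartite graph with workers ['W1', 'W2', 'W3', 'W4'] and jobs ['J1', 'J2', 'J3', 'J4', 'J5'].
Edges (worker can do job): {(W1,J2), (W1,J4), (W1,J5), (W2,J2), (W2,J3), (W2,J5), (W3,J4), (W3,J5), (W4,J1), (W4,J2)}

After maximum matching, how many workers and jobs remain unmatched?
Unmatched: 0 workers, 1 jobs

Maximum matching size: 4
Workers: 4 total, 4 matched, 0 unmatched
Jobs: 5 total, 4 matched, 1 unmatched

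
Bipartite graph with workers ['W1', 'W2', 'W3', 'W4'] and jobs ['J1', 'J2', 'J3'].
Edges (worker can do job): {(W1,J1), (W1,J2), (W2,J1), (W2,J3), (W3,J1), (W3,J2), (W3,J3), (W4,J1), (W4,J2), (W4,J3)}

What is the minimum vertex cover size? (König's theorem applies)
Minimum vertex cover size = 3

By König's theorem: in bipartite graphs,
min vertex cover = max matching = 3

Maximum matching has size 3, so minimum vertex cover also has size 3.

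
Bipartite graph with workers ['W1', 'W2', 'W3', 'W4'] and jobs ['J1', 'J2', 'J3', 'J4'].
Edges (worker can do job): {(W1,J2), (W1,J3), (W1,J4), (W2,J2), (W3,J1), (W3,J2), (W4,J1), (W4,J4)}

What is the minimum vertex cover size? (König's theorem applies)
Minimum vertex cover size = 4

By König's theorem: in bipartite graphs,
min vertex cover = max matching = 4

Maximum matching has size 4, so minimum vertex cover also has size 4.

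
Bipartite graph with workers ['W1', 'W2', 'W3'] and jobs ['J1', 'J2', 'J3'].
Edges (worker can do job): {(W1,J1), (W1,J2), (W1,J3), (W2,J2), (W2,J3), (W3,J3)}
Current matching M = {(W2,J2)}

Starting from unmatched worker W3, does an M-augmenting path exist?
Yes: W3 → J3

An M-augmenting path alternates non-matching / matching edges, starting and ending at unmatched vertices.
Path: W3 → J3
(J3 is unmatched in M, so the path is augmenting.)
Flipping edges along this path would increase |M| from 1 to 2.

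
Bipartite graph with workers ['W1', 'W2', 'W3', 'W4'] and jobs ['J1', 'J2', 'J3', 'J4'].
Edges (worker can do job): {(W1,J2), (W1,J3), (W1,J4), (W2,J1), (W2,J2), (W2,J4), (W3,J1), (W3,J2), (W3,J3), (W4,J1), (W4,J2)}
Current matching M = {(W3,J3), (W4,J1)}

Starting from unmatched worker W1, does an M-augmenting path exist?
Yes: W1 → J4

An M-augmenting path alternates non-matching / matching edges, starting and ending at unmatched vertices.
Path: W1 → J4
(J4 is unmatched in M, so the path is augmenting.)
Flipping edges along this path would increase |M| from 2 to 3.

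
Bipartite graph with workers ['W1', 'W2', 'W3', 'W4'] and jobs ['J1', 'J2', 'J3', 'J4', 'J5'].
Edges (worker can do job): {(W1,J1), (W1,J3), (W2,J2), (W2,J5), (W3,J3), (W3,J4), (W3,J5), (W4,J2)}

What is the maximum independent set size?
Maximum independent set = 5

By König's theorem:
- Min vertex cover = Max matching = 4
- Max independent set = Total vertices - Min vertex cover
- Max independent set = 9 - 4 = 5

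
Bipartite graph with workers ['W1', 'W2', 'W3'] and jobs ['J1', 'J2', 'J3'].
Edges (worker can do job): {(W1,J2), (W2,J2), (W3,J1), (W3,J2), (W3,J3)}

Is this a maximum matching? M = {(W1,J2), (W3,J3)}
Yes, size 2 is maximum

Proposed matching has size 2.
Maximum matching size for this graph: 2.

This is a maximum matching.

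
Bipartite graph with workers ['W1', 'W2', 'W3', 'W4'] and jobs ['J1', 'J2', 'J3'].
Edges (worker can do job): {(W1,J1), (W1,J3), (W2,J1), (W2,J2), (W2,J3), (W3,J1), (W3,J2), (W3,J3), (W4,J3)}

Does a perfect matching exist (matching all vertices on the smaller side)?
Yes, perfect matching exists (size 3)

Perfect matching: {(W1,J1), (W3,J2), (W4,J3)}
All 3 vertices on the smaller side are matched.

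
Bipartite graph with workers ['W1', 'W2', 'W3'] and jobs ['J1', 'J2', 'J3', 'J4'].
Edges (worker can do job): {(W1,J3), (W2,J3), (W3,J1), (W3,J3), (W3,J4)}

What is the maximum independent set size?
Maximum independent set = 5

By König's theorem:
- Min vertex cover = Max matching = 2
- Max independent set = Total vertices - Min vertex cover
- Max independent set = 7 - 2 = 5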